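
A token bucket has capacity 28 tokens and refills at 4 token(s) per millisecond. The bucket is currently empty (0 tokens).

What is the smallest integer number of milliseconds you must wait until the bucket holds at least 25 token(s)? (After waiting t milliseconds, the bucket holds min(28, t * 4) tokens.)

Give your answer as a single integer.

Need t * 4 >= 25, so t >= 25/4.
Smallest integer t = ceil(25/4) = 7.

Answer: 7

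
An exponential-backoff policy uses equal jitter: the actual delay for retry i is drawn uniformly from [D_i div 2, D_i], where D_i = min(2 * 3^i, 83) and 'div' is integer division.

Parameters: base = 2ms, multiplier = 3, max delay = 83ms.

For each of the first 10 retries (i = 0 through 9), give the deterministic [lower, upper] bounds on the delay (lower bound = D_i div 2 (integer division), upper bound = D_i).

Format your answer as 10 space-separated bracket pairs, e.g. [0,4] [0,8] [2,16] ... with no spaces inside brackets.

Computing bounds per retry:
  i=0: D_i=min(2*3^0,83)=2, bounds=[1,2]
  i=1: D_i=min(2*3^1,83)=6, bounds=[3,6]
  i=2: D_i=min(2*3^2,83)=18, bounds=[9,18]
  i=3: D_i=min(2*3^3,83)=54, bounds=[27,54]
  i=4: D_i=min(2*3^4,83)=83, bounds=[41,83]
  i=5: D_i=min(2*3^5,83)=83, bounds=[41,83]
  i=6: D_i=min(2*3^6,83)=83, bounds=[41,83]
  i=7: D_i=min(2*3^7,83)=83, bounds=[41,83]
  i=8: D_i=min(2*3^8,83)=83, bounds=[41,83]
  i=9: D_i=min(2*3^9,83)=83, bounds=[41,83]

Answer: [1,2] [3,6] [9,18] [27,54] [41,83] [41,83] [41,83] [41,83] [41,83] [41,83]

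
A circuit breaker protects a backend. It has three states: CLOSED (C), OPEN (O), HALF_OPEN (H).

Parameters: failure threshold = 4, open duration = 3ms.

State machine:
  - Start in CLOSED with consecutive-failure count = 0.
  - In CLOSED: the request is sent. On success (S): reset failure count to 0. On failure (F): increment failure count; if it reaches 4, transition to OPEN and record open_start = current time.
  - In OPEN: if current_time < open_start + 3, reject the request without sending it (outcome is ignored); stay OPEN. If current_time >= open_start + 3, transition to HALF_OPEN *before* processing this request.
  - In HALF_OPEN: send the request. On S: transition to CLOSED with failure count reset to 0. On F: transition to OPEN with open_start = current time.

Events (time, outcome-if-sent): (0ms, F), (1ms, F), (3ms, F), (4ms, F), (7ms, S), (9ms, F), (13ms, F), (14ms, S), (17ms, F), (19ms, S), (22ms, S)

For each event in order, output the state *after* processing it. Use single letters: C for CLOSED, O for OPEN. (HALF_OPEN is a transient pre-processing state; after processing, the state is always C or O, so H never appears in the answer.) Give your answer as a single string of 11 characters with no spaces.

State after each event:
  event#1 t=0ms outcome=F: state=CLOSED
  event#2 t=1ms outcome=F: state=CLOSED
  event#3 t=3ms outcome=F: state=CLOSED
  event#4 t=4ms outcome=F: state=OPEN
  event#5 t=7ms outcome=S: state=CLOSED
  event#6 t=9ms outcome=F: state=CLOSED
  event#7 t=13ms outcome=F: state=CLOSED
  event#8 t=14ms outcome=S: state=CLOSED
  event#9 t=17ms outcome=F: state=CLOSED
  event#10 t=19ms outcome=S: state=CLOSED
  event#11 t=22ms outcome=S: state=CLOSED

Answer: CCCOCCCCCCC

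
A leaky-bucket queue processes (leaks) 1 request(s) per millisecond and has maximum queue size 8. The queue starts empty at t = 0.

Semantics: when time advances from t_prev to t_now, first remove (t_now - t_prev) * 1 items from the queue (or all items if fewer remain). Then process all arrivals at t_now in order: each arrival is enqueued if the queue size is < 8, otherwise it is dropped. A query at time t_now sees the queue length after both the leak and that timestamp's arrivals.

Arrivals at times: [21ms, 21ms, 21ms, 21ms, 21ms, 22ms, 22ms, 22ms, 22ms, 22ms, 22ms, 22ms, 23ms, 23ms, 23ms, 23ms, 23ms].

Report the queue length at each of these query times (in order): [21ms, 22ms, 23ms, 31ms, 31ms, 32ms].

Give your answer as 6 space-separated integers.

Queue lengths at query times:
  query t=21ms: backlog = 5
  query t=22ms: backlog = 8
  query t=23ms: backlog = 8
  query t=31ms: backlog = 0
  query t=31ms: backlog = 0
  query t=32ms: backlog = 0

Answer: 5 8 8 0 0 0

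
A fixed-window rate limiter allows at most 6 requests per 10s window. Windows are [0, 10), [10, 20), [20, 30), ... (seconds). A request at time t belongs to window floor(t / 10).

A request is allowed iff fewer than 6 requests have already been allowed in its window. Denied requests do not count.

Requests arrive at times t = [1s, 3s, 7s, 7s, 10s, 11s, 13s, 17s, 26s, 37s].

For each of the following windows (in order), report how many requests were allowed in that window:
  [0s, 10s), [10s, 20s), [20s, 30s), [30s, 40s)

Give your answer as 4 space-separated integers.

Answer: 4 4 1 1

Derivation:
Processing requests:
  req#1 t=1s (window 0): ALLOW
  req#2 t=3s (window 0): ALLOW
  req#3 t=7s (window 0): ALLOW
  req#4 t=7s (window 0): ALLOW
  req#5 t=10s (window 1): ALLOW
  req#6 t=11s (window 1): ALLOW
  req#7 t=13s (window 1): ALLOW
  req#8 t=17s (window 1): ALLOW
  req#9 t=26s (window 2): ALLOW
  req#10 t=37s (window 3): ALLOW

Allowed counts by window: 4 4 1 1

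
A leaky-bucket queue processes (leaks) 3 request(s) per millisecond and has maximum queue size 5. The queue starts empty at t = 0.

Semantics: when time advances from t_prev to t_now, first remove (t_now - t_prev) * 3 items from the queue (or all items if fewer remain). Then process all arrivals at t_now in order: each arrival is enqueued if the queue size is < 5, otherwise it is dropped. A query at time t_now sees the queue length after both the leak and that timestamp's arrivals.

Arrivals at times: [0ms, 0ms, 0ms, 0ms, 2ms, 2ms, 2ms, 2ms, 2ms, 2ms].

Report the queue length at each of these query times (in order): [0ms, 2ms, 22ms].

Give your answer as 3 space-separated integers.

Answer: 4 5 0

Derivation:
Queue lengths at query times:
  query t=0ms: backlog = 4
  query t=2ms: backlog = 5
  query t=22ms: backlog = 0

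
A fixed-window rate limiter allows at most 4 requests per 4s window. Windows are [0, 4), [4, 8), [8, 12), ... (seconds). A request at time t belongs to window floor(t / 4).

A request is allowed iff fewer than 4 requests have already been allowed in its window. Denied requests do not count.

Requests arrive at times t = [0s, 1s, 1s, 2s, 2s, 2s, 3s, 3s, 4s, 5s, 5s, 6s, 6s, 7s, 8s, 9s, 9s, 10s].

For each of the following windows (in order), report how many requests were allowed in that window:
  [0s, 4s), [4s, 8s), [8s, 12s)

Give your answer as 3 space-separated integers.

Answer: 4 4 4

Derivation:
Processing requests:
  req#1 t=0s (window 0): ALLOW
  req#2 t=1s (window 0): ALLOW
  req#3 t=1s (window 0): ALLOW
  req#4 t=2s (window 0): ALLOW
  req#5 t=2s (window 0): DENY
  req#6 t=2s (window 0): DENY
  req#7 t=3s (window 0): DENY
  req#8 t=3s (window 0): DENY
  req#9 t=4s (window 1): ALLOW
  req#10 t=5s (window 1): ALLOW
  req#11 t=5s (window 1): ALLOW
  req#12 t=6s (window 1): ALLOW
  req#13 t=6s (window 1): DENY
  req#14 t=7s (window 1): DENY
  req#15 t=8s (window 2): ALLOW
  req#16 t=9s (window 2): ALLOW
  req#17 t=9s (window 2): ALLOW
  req#18 t=10s (window 2): ALLOW

Allowed counts by window: 4 4 4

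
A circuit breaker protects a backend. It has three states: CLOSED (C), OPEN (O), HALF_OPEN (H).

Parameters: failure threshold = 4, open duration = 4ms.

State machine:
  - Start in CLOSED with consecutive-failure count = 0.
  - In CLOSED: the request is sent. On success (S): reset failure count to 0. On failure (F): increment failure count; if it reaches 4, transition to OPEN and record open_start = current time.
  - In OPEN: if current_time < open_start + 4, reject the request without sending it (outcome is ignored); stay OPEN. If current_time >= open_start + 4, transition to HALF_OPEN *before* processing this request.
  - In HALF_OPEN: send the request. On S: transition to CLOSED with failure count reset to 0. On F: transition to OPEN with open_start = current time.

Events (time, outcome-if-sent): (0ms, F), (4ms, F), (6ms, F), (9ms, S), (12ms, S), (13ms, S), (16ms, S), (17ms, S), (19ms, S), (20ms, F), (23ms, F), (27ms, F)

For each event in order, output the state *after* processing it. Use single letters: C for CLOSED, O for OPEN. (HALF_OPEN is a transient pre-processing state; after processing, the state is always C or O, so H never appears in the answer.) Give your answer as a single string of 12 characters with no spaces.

Answer: CCCCCCCCCCCC

Derivation:
State after each event:
  event#1 t=0ms outcome=F: state=CLOSED
  event#2 t=4ms outcome=F: state=CLOSED
  event#3 t=6ms outcome=F: state=CLOSED
  event#4 t=9ms outcome=S: state=CLOSED
  event#5 t=12ms outcome=S: state=CLOSED
  event#6 t=13ms outcome=S: state=CLOSED
  event#7 t=16ms outcome=S: state=CLOSED
  event#8 t=17ms outcome=S: state=CLOSED
  event#9 t=19ms outcome=S: state=CLOSED
  event#10 t=20ms outcome=F: state=CLOSED
  event#11 t=23ms outcome=F: state=CLOSED
  event#12 t=27ms outcome=F: state=CLOSED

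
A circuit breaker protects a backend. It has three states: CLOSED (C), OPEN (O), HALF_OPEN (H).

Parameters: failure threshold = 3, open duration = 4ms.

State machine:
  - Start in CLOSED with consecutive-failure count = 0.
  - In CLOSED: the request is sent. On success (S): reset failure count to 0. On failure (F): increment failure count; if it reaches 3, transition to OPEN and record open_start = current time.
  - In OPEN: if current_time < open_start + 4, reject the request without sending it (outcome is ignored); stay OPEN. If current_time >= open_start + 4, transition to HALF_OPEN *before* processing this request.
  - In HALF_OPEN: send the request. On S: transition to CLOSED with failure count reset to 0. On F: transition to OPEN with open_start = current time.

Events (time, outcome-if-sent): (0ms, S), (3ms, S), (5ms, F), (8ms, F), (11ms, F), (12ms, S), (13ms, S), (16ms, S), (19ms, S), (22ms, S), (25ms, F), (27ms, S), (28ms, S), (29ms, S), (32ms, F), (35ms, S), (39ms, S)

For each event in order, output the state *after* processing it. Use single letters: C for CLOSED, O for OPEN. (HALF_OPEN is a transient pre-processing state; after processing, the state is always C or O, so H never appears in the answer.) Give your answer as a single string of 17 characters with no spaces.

State after each event:
  event#1 t=0ms outcome=S: state=CLOSED
  event#2 t=3ms outcome=S: state=CLOSED
  event#3 t=5ms outcome=F: state=CLOSED
  event#4 t=8ms outcome=F: state=CLOSED
  event#5 t=11ms outcome=F: state=OPEN
  event#6 t=12ms outcome=S: state=OPEN
  event#7 t=13ms outcome=S: state=OPEN
  event#8 t=16ms outcome=S: state=CLOSED
  event#9 t=19ms outcome=S: state=CLOSED
  event#10 t=22ms outcome=S: state=CLOSED
  event#11 t=25ms outcome=F: state=CLOSED
  event#12 t=27ms outcome=S: state=CLOSED
  event#13 t=28ms outcome=S: state=CLOSED
  event#14 t=29ms outcome=S: state=CLOSED
  event#15 t=32ms outcome=F: state=CLOSED
  event#16 t=35ms outcome=S: state=CLOSED
  event#17 t=39ms outcome=S: state=CLOSED

Answer: CCCCOOOCCCCCCCCCC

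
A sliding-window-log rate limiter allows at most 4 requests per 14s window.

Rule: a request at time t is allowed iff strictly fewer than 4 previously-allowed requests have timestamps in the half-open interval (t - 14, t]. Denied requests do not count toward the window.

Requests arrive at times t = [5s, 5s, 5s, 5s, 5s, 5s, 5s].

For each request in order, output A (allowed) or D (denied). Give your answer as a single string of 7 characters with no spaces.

Tracking allowed requests in the window:
  req#1 t=5s: ALLOW
  req#2 t=5s: ALLOW
  req#3 t=5s: ALLOW
  req#4 t=5s: ALLOW
  req#5 t=5s: DENY
  req#6 t=5s: DENY
  req#7 t=5s: DENY

Answer: AAAADDD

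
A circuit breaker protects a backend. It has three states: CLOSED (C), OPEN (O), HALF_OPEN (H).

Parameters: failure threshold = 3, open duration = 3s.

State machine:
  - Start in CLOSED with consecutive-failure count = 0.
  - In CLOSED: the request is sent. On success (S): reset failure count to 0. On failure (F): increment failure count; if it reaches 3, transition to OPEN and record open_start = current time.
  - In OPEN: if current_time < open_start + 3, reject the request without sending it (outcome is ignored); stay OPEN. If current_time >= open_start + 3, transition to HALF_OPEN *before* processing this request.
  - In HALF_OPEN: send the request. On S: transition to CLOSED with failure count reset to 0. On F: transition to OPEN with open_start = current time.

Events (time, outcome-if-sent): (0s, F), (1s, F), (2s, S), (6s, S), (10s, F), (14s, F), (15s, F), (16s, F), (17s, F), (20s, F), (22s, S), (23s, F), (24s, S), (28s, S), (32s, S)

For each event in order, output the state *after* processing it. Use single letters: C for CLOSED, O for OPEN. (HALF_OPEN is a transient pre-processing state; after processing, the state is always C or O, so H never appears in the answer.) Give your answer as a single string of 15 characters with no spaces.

State after each event:
  event#1 t=0s outcome=F: state=CLOSED
  event#2 t=1s outcome=F: state=CLOSED
  event#3 t=2s outcome=S: state=CLOSED
  event#4 t=6s outcome=S: state=CLOSED
  event#5 t=10s outcome=F: state=CLOSED
  event#6 t=14s outcome=F: state=CLOSED
  event#7 t=15s outcome=F: state=OPEN
  event#8 t=16s outcome=F: state=OPEN
  event#9 t=17s outcome=F: state=OPEN
  event#10 t=20s outcome=F: state=OPEN
  event#11 t=22s outcome=S: state=OPEN
  event#12 t=23s outcome=F: state=OPEN
  event#13 t=24s outcome=S: state=OPEN
  event#14 t=28s outcome=S: state=CLOSED
  event#15 t=32s outcome=S: state=CLOSED

Answer: CCCCCCOOOOOOOCC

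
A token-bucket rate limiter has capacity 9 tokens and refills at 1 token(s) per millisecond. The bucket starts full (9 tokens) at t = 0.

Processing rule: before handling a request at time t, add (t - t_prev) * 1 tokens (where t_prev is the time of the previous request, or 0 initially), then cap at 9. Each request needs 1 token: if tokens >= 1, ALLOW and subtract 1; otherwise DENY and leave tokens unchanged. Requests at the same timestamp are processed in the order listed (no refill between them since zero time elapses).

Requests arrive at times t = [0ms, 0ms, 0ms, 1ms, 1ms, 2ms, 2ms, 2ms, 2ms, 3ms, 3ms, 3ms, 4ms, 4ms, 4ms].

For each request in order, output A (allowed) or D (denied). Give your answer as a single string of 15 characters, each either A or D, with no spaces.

Simulating step by step:
  req#1 t=0ms: ALLOW
  req#2 t=0ms: ALLOW
  req#3 t=0ms: ALLOW
  req#4 t=1ms: ALLOW
  req#5 t=1ms: ALLOW
  req#6 t=2ms: ALLOW
  req#7 t=2ms: ALLOW
  req#8 t=2ms: ALLOW
  req#9 t=2ms: ALLOW
  req#10 t=3ms: ALLOW
  req#11 t=3ms: ALLOW
  req#12 t=3ms: ALLOW
  req#13 t=4ms: ALLOW
  req#14 t=4ms: DENY
  req#15 t=4ms: DENY

Answer: AAAAAAAAAAAAADD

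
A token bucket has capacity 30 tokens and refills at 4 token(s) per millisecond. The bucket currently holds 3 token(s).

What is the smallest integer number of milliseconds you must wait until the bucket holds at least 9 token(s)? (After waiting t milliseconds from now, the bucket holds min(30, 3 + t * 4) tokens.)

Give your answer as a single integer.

Need 3 + t * 4 >= 9, so t >= 6/4.
Smallest integer t = ceil(6/4) = 2.

Answer: 2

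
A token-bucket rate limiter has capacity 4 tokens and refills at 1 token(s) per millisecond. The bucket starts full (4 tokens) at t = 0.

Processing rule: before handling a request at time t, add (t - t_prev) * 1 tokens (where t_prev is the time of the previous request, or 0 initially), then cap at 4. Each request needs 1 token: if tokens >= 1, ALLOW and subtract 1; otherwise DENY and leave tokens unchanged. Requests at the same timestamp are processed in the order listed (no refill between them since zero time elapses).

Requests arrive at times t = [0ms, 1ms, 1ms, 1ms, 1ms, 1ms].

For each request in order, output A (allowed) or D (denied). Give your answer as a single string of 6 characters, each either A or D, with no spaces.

Answer: AAAAAD

Derivation:
Simulating step by step:
  req#1 t=0ms: ALLOW
  req#2 t=1ms: ALLOW
  req#3 t=1ms: ALLOW
  req#4 t=1ms: ALLOW
  req#5 t=1ms: ALLOW
  req#6 t=1ms: DENY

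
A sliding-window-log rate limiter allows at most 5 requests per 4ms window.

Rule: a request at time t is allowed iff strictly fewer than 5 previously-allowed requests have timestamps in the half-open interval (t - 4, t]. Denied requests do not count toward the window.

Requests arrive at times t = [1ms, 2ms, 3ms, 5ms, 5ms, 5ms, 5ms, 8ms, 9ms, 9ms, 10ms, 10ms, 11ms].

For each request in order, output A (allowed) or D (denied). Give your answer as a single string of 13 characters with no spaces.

Tracking allowed requests in the window:
  req#1 t=1ms: ALLOW
  req#2 t=2ms: ALLOW
  req#3 t=3ms: ALLOW
  req#4 t=5ms: ALLOW
  req#5 t=5ms: ALLOW
  req#6 t=5ms: ALLOW
  req#7 t=5ms: DENY
  req#8 t=8ms: ALLOW
  req#9 t=9ms: ALLOW
  req#10 t=9ms: ALLOW
  req#11 t=10ms: ALLOW
  req#12 t=10ms: ALLOW
  req#13 t=11ms: DENY

Answer: AAAAAADAAAAAD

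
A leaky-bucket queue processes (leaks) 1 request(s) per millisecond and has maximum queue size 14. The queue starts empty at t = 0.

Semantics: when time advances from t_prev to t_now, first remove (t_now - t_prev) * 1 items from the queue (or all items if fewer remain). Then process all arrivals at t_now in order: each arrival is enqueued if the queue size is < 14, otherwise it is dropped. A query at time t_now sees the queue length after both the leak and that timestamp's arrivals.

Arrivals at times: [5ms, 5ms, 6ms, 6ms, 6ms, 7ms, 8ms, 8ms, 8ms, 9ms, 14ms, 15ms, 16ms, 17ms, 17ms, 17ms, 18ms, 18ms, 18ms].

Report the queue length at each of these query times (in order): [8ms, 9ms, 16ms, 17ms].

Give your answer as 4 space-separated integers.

Answer: 6 6 2 4

Derivation:
Queue lengths at query times:
  query t=8ms: backlog = 6
  query t=9ms: backlog = 6
  query t=16ms: backlog = 2
  query t=17ms: backlog = 4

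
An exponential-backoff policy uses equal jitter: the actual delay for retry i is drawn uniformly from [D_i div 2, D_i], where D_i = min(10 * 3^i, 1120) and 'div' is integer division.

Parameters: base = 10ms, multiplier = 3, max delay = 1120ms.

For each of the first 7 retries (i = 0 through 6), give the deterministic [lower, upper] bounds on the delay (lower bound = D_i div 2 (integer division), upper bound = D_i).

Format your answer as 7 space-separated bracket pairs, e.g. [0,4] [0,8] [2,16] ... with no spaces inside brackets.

Answer: [5,10] [15,30] [45,90] [135,270] [405,810] [560,1120] [560,1120]

Derivation:
Computing bounds per retry:
  i=0: D_i=min(10*3^0,1120)=10, bounds=[5,10]
  i=1: D_i=min(10*3^1,1120)=30, bounds=[15,30]
  i=2: D_i=min(10*3^2,1120)=90, bounds=[45,90]
  i=3: D_i=min(10*3^3,1120)=270, bounds=[135,270]
  i=4: D_i=min(10*3^4,1120)=810, bounds=[405,810]
  i=5: D_i=min(10*3^5,1120)=1120, bounds=[560,1120]
  i=6: D_i=min(10*3^6,1120)=1120, bounds=[560,1120]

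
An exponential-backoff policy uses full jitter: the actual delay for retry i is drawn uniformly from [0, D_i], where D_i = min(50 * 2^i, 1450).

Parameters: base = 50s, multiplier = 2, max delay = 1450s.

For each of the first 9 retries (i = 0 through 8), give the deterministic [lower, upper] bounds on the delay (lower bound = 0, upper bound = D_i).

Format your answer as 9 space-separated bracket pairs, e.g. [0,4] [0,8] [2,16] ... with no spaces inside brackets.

Computing bounds per retry:
  i=0: D_i=min(50*2^0,1450)=50, bounds=[0,50]
  i=1: D_i=min(50*2^1,1450)=100, bounds=[0,100]
  i=2: D_i=min(50*2^2,1450)=200, bounds=[0,200]
  i=3: D_i=min(50*2^3,1450)=400, bounds=[0,400]
  i=4: D_i=min(50*2^4,1450)=800, bounds=[0,800]
  i=5: D_i=min(50*2^5,1450)=1450, bounds=[0,1450]
  i=6: D_i=min(50*2^6,1450)=1450, bounds=[0,1450]
  i=7: D_i=min(50*2^7,1450)=1450, bounds=[0,1450]
  i=8: D_i=min(50*2^8,1450)=1450, bounds=[0,1450]

Answer: [0,50] [0,100] [0,200] [0,400] [0,800] [0,1450] [0,1450] [0,1450] [0,1450]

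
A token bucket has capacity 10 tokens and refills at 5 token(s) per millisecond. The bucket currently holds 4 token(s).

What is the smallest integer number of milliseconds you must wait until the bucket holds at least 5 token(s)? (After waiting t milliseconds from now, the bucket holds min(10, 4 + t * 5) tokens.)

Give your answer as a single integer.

Answer: 1

Derivation:
Need 4 + t * 5 >= 5, so t >= 1/5.
Smallest integer t = ceil(1/5) = 1.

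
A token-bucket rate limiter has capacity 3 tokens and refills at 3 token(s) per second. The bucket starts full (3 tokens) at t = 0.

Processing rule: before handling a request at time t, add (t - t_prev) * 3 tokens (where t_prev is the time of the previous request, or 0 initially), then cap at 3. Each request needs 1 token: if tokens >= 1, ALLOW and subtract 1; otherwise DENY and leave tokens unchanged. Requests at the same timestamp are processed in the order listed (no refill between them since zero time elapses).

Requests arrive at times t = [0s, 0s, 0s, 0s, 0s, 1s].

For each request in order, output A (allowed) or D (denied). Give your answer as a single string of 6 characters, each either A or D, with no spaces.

Answer: AAADDA

Derivation:
Simulating step by step:
  req#1 t=0s: ALLOW
  req#2 t=0s: ALLOW
  req#3 t=0s: ALLOW
  req#4 t=0s: DENY
  req#5 t=0s: DENY
  req#6 t=1s: ALLOW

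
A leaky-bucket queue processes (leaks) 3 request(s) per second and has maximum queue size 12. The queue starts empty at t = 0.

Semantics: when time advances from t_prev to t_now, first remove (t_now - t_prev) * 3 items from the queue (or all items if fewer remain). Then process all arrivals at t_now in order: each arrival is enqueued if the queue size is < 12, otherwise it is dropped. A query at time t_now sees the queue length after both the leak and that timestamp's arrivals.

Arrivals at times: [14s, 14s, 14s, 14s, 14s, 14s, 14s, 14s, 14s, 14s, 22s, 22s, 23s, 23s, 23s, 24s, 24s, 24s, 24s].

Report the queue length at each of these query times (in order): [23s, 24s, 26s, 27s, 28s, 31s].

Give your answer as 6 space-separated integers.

Answer: 3 4 0 0 0 0

Derivation:
Queue lengths at query times:
  query t=23s: backlog = 3
  query t=24s: backlog = 4
  query t=26s: backlog = 0
  query t=27s: backlog = 0
  query t=28s: backlog = 0
  query t=31s: backlog = 0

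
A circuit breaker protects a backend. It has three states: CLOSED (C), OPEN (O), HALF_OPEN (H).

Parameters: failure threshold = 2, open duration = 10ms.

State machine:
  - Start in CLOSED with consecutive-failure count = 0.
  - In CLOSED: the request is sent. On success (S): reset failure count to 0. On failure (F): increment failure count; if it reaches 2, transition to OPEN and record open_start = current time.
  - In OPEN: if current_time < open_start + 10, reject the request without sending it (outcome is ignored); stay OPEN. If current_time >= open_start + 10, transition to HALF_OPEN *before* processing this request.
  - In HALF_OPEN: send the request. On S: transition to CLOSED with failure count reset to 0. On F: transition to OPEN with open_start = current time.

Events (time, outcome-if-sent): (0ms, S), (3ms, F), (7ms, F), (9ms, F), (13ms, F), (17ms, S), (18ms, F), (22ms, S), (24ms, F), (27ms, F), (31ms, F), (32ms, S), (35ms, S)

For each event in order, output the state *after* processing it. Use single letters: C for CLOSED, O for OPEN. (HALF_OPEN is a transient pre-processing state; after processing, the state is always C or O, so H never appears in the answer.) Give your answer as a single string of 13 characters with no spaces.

State after each event:
  event#1 t=0ms outcome=S: state=CLOSED
  event#2 t=3ms outcome=F: state=CLOSED
  event#3 t=7ms outcome=F: state=OPEN
  event#4 t=9ms outcome=F: state=OPEN
  event#5 t=13ms outcome=F: state=OPEN
  event#6 t=17ms outcome=S: state=CLOSED
  event#7 t=18ms outcome=F: state=CLOSED
  event#8 t=22ms outcome=S: state=CLOSED
  event#9 t=24ms outcome=F: state=CLOSED
  event#10 t=27ms outcome=F: state=OPEN
  event#11 t=31ms outcome=F: state=OPEN
  event#12 t=32ms outcome=S: state=OPEN
  event#13 t=35ms outcome=S: state=OPEN

Answer: CCOOOCCCCOOOO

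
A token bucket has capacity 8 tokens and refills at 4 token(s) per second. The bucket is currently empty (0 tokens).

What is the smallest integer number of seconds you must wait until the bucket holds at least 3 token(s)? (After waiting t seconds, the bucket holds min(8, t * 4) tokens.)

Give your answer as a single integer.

Need t * 4 >= 3, so t >= 3/4.
Smallest integer t = ceil(3/4) = 1.

Answer: 1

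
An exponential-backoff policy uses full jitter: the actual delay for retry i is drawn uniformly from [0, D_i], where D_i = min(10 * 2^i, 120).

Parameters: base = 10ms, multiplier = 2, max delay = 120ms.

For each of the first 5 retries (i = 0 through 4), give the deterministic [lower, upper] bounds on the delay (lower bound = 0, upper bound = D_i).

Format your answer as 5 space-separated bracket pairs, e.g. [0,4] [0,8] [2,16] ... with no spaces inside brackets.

Computing bounds per retry:
  i=0: D_i=min(10*2^0,120)=10, bounds=[0,10]
  i=1: D_i=min(10*2^1,120)=20, bounds=[0,20]
  i=2: D_i=min(10*2^2,120)=40, bounds=[0,40]
  i=3: D_i=min(10*2^3,120)=80, bounds=[0,80]
  i=4: D_i=min(10*2^4,120)=120, bounds=[0,120]

Answer: [0,10] [0,20] [0,40] [0,80] [0,120]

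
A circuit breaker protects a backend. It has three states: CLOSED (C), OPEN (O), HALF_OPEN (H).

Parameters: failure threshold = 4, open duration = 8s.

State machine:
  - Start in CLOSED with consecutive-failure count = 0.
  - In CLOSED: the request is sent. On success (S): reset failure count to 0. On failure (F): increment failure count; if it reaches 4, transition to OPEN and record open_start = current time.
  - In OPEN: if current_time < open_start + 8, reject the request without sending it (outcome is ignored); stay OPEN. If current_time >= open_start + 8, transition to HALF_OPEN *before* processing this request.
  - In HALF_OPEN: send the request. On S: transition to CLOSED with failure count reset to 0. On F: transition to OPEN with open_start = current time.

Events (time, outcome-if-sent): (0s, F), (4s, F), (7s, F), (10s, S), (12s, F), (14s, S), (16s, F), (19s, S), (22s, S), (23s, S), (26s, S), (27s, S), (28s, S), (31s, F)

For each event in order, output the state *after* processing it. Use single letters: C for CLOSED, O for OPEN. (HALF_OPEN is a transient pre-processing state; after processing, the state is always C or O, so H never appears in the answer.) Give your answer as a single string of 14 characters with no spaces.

State after each event:
  event#1 t=0s outcome=F: state=CLOSED
  event#2 t=4s outcome=F: state=CLOSED
  event#3 t=7s outcome=F: state=CLOSED
  event#4 t=10s outcome=S: state=CLOSED
  event#5 t=12s outcome=F: state=CLOSED
  event#6 t=14s outcome=S: state=CLOSED
  event#7 t=16s outcome=F: state=CLOSED
  event#8 t=19s outcome=S: state=CLOSED
  event#9 t=22s outcome=S: state=CLOSED
  event#10 t=23s outcome=S: state=CLOSED
  event#11 t=26s outcome=S: state=CLOSED
  event#12 t=27s outcome=S: state=CLOSED
  event#13 t=28s outcome=S: state=CLOSED
  event#14 t=31s outcome=F: state=CLOSED

Answer: CCCCCCCCCCCCCC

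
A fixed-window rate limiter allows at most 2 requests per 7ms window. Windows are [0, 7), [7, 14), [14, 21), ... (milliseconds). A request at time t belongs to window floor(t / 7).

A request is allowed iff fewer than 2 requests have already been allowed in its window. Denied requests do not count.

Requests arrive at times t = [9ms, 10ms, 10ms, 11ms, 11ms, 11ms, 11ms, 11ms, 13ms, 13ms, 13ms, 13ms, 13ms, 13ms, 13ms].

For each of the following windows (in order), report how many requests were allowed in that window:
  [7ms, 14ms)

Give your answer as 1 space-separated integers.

Answer: 2

Derivation:
Processing requests:
  req#1 t=9ms (window 1): ALLOW
  req#2 t=10ms (window 1): ALLOW
  req#3 t=10ms (window 1): DENY
  req#4 t=11ms (window 1): DENY
  req#5 t=11ms (window 1): DENY
  req#6 t=11ms (window 1): DENY
  req#7 t=11ms (window 1): DENY
  req#8 t=11ms (window 1): DENY
  req#9 t=13ms (window 1): DENY
  req#10 t=13ms (window 1): DENY
  req#11 t=13ms (window 1): DENY
  req#12 t=13ms (window 1): DENY
  req#13 t=13ms (window 1): DENY
  req#14 t=13ms (window 1): DENY
  req#15 t=13ms (window 1): DENY

Allowed counts by window: 2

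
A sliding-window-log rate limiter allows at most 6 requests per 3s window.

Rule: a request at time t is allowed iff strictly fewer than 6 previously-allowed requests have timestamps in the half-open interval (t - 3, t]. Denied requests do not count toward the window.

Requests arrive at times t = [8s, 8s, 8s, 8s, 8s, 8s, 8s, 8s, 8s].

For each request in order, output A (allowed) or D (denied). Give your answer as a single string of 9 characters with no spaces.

Tracking allowed requests in the window:
  req#1 t=8s: ALLOW
  req#2 t=8s: ALLOW
  req#3 t=8s: ALLOW
  req#4 t=8s: ALLOW
  req#5 t=8s: ALLOW
  req#6 t=8s: ALLOW
  req#7 t=8s: DENY
  req#8 t=8s: DENY
  req#9 t=8s: DENY

Answer: AAAAAADDD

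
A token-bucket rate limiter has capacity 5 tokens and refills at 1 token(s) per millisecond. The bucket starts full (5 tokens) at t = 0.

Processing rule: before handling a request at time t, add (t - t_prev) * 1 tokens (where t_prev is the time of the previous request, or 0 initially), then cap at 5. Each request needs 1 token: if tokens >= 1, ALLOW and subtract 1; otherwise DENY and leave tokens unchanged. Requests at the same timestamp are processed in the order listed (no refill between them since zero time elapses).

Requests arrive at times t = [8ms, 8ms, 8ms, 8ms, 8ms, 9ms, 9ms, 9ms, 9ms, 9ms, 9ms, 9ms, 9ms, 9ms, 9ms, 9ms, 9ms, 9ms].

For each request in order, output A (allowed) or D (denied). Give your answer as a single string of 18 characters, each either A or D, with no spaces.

Answer: AAAAAADDDDDDDDDDDD

Derivation:
Simulating step by step:
  req#1 t=8ms: ALLOW
  req#2 t=8ms: ALLOW
  req#3 t=8ms: ALLOW
  req#4 t=8ms: ALLOW
  req#5 t=8ms: ALLOW
  req#6 t=9ms: ALLOW
  req#7 t=9ms: DENY
  req#8 t=9ms: DENY
  req#9 t=9ms: DENY
  req#10 t=9ms: DENY
  req#11 t=9ms: DENY
  req#12 t=9ms: DENY
  req#13 t=9ms: DENY
  req#14 t=9ms: DENY
  req#15 t=9ms: DENY
  req#16 t=9ms: DENY
  req#17 t=9ms: DENY
  req#18 t=9ms: DENY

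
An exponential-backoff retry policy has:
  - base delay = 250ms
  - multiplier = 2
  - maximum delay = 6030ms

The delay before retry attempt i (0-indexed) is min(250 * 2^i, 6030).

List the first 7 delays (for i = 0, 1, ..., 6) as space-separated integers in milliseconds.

Answer: 250 500 1000 2000 4000 6030 6030

Derivation:
Computing each delay:
  i=0: min(250*2^0, 6030) = 250
  i=1: min(250*2^1, 6030) = 500
  i=2: min(250*2^2, 6030) = 1000
  i=3: min(250*2^3, 6030) = 2000
  i=4: min(250*2^4, 6030) = 4000
  i=5: min(250*2^5, 6030) = 6030
  i=6: min(250*2^6, 6030) = 6030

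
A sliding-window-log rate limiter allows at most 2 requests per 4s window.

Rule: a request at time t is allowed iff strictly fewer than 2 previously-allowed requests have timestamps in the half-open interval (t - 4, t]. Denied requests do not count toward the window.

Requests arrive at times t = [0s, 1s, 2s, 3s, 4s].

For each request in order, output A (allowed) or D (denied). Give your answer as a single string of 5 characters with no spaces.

Answer: AADDA

Derivation:
Tracking allowed requests in the window:
  req#1 t=0s: ALLOW
  req#2 t=1s: ALLOW
  req#3 t=2s: DENY
  req#4 t=3s: DENY
  req#5 t=4s: ALLOW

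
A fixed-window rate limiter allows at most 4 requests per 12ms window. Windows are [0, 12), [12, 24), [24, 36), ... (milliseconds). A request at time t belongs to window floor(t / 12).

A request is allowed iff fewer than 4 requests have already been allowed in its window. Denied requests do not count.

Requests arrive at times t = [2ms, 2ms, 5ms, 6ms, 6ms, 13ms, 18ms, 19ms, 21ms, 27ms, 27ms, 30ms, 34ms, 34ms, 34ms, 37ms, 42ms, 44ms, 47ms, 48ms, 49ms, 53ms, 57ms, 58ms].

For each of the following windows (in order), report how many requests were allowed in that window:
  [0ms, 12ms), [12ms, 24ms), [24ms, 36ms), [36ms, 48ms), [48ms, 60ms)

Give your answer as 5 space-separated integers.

Processing requests:
  req#1 t=2ms (window 0): ALLOW
  req#2 t=2ms (window 0): ALLOW
  req#3 t=5ms (window 0): ALLOW
  req#4 t=6ms (window 0): ALLOW
  req#5 t=6ms (window 0): DENY
  req#6 t=13ms (window 1): ALLOW
  req#7 t=18ms (window 1): ALLOW
  req#8 t=19ms (window 1): ALLOW
  req#9 t=21ms (window 1): ALLOW
  req#10 t=27ms (window 2): ALLOW
  req#11 t=27ms (window 2): ALLOW
  req#12 t=30ms (window 2): ALLOW
  req#13 t=34ms (window 2): ALLOW
  req#14 t=34ms (window 2): DENY
  req#15 t=34ms (window 2): DENY
  req#16 t=37ms (window 3): ALLOW
  req#17 t=42ms (window 3): ALLOW
  req#18 t=44ms (window 3): ALLOW
  req#19 t=47ms (window 3): ALLOW
  req#20 t=48ms (window 4): ALLOW
  req#21 t=49ms (window 4): ALLOW
  req#22 t=53ms (window 4): ALLOW
  req#23 t=57ms (window 4): ALLOW
  req#24 t=58ms (window 4): DENY

Allowed counts by window: 4 4 4 4 4

Answer: 4 4 4 4 4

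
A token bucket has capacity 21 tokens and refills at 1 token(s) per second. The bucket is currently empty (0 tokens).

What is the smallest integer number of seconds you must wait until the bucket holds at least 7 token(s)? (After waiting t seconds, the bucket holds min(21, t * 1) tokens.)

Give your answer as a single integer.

Answer: 7

Derivation:
Need t * 1 >= 7, so t >= 7/1.
Smallest integer t = ceil(7/1) = 7.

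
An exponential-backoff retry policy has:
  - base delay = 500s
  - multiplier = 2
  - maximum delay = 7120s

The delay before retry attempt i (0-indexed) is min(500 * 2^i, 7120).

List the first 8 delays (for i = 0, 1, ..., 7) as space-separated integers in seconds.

Answer: 500 1000 2000 4000 7120 7120 7120 7120

Derivation:
Computing each delay:
  i=0: min(500*2^0, 7120) = 500
  i=1: min(500*2^1, 7120) = 1000
  i=2: min(500*2^2, 7120) = 2000
  i=3: min(500*2^3, 7120) = 4000
  i=4: min(500*2^4, 7120) = 7120
  i=5: min(500*2^5, 7120) = 7120
  i=6: min(500*2^6, 7120) = 7120
  i=7: min(500*2^7, 7120) = 7120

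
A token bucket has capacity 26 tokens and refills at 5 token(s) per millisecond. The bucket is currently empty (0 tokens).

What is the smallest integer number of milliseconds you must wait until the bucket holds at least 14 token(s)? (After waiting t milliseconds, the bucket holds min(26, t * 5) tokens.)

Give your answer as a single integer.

Need t * 5 >= 14, so t >= 14/5.
Smallest integer t = ceil(14/5) = 3.

Answer: 3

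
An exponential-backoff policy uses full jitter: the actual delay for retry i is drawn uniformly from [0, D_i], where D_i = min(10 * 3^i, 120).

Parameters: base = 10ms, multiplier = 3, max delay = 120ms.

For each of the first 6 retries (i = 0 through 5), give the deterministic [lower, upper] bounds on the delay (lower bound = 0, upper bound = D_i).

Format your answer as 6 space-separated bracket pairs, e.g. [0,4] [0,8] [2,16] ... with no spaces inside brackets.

Answer: [0,10] [0,30] [0,90] [0,120] [0,120] [0,120]

Derivation:
Computing bounds per retry:
  i=0: D_i=min(10*3^0,120)=10, bounds=[0,10]
  i=1: D_i=min(10*3^1,120)=30, bounds=[0,30]
  i=2: D_i=min(10*3^2,120)=90, bounds=[0,90]
  i=3: D_i=min(10*3^3,120)=120, bounds=[0,120]
  i=4: D_i=min(10*3^4,120)=120, bounds=[0,120]
  i=5: D_i=min(10*3^5,120)=120, bounds=[0,120]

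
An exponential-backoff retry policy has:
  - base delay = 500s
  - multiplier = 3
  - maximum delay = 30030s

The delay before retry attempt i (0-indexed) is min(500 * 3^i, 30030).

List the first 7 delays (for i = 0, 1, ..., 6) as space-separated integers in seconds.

Computing each delay:
  i=0: min(500*3^0, 30030) = 500
  i=1: min(500*3^1, 30030) = 1500
  i=2: min(500*3^2, 30030) = 4500
  i=3: min(500*3^3, 30030) = 13500
  i=4: min(500*3^4, 30030) = 30030
  i=5: min(500*3^5, 30030) = 30030
  i=6: min(500*3^6, 30030) = 30030

Answer: 500 1500 4500 13500 30030 30030 30030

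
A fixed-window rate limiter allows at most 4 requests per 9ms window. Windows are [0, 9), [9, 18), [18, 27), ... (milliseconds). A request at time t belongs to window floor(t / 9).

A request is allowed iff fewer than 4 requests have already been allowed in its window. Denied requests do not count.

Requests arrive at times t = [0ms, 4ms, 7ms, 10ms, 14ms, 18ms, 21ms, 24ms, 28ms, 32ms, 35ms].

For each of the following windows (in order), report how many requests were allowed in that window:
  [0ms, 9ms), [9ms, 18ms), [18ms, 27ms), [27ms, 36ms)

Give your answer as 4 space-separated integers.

Processing requests:
  req#1 t=0ms (window 0): ALLOW
  req#2 t=4ms (window 0): ALLOW
  req#3 t=7ms (window 0): ALLOW
  req#4 t=10ms (window 1): ALLOW
  req#5 t=14ms (window 1): ALLOW
  req#6 t=18ms (window 2): ALLOW
  req#7 t=21ms (window 2): ALLOW
  req#8 t=24ms (window 2): ALLOW
  req#9 t=28ms (window 3): ALLOW
  req#10 t=32ms (window 3): ALLOW
  req#11 t=35ms (window 3): ALLOW

Allowed counts by window: 3 2 3 3

Answer: 3 2 3 3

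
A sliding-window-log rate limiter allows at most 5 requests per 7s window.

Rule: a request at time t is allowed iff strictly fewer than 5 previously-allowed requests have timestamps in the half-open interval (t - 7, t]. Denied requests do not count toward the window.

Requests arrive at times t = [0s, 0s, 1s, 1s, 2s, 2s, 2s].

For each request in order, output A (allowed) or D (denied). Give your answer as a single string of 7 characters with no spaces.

Tracking allowed requests in the window:
  req#1 t=0s: ALLOW
  req#2 t=0s: ALLOW
  req#3 t=1s: ALLOW
  req#4 t=1s: ALLOW
  req#5 t=2s: ALLOW
  req#6 t=2s: DENY
  req#7 t=2s: DENY

Answer: AAAAADD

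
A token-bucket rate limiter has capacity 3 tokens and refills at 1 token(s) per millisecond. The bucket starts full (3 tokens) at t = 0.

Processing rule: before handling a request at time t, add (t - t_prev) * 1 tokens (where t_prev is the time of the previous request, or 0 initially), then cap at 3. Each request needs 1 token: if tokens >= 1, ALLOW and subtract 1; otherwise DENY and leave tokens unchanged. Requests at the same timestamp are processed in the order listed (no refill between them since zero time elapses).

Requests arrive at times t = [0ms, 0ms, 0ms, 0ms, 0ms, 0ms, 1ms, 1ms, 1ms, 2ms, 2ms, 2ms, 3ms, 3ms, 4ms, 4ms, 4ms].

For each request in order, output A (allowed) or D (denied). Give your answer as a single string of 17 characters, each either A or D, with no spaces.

Simulating step by step:
  req#1 t=0ms: ALLOW
  req#2 t=0ms: ALLOW
  req#3 t=0ms: ALLOW
  req#4 t=0ms: DENY
  req#5 t=0ms: DENY
  req#6 t=0ms: DENY
  req#7 t=1ms: ALLOW
  req#8 t=1ms: DENY
  req#9 t=1ms: DENY
  req#10 t=2ms: ALLOW
  req#11 t=2ms: DENY
  req#12 t=2ms: DENY
  req#13 t=3ms: ALLOW
  req#14 t=3ms: DENY
  req#15 t=4ms: ALLOW
  req#16 t=4ms: DENY
  req#17 t=4ms: DENY

Answer: AAADDDADDADDADADD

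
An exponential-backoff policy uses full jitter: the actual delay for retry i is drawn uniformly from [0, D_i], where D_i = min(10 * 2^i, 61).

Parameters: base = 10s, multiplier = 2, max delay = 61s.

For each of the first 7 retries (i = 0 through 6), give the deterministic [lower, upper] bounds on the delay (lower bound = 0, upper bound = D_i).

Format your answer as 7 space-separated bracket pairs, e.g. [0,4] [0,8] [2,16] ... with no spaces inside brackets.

Computing bounds per retry:
  i=0: D_i=min(10*2^0,61)=10, bounds=[0,10]
  i=1: D_i=min(10*2^1,61)=20, bounds=[0,20]
  i=2: D_i=min(10*2^2,61)=40, bounds=[0,40]
  i=3: D_i=min(10*2^3,61)=61, bounds=[0,61]
  i=4: D_i=min(10*2^4,61)=61, bounds=[0,61]
  i=5: D_i=min(10*2^5,61)=61, bounds=[0,61]
  i=6: D_i=min(10*2^6,61)=61, bounds=[0,61]

Answer: [0,10] [0,20] [0,40] [0,61] [0,61] [0,61] [0,61]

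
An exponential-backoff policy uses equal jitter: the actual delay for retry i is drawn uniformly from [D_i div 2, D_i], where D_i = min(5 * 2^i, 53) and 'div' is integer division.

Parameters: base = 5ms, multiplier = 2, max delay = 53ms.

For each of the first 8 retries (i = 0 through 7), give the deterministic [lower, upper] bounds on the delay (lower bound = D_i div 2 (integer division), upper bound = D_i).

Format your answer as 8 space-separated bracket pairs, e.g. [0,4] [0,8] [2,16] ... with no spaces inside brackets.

Computing bounds per retry:
  i=0: D_i=min(5*2^0,53)=5, bounds=[2,5]
  i=1: D_i=min(5*2^1,53)=10, bounds=[5,10]
  i=2: D_i=min(5*2^2,53)=20, bounds=[10,20]
  i=3: D_i=min(5*2^3,53)=40, bounds=[20,40]
  i=4: D_i=min(5*2^4,53)=53, bounds=[26,53]
  i=5: D_i=min(5*2^5,53)=53, bounds=[26,53]
  i=6: D_i=min(5*2^6,53)=53, bounds=[26,53]
  i=7: D_i=min(5*2^7,53)=53, bounds=[26,53]

Answer: [2,5] [5,10] [10,20] [20,40] [26,53] [26,53] [26,53] [26,53]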